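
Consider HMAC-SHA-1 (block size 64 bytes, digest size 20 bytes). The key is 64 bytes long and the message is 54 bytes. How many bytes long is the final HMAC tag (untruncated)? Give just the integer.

The tag is one SHA-1 digest: 20 bytes.

20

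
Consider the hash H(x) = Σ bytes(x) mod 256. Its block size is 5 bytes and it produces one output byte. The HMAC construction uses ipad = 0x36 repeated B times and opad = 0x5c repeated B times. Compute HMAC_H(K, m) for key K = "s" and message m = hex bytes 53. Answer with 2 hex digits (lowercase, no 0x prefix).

Key "s" = 73 is 1 byte ≤ B = 5; zero-pad to 5 bytes: K' = 73 00 00 00 00.
K' ⊕ ipad = 45 36 36 36 36.  K' ⊕ opad = 2f 5c 5c 5c 5c.
Inner input = (K'⊕ipad) ∥ m = 45 36 36 36 36 ∥ 53.
Inner hash: sum = 69+54+54+54+54+83 = 368; mod 256 = 112 → 70.
Outer input = (K'⊕opad) ∥ inner = 2f 5c 5c 5c 5c ∥ 70.
Outer hash (tag): sum = 47+92+92+92+92+112 = 527; mod 256 = 15 → 0f.

0f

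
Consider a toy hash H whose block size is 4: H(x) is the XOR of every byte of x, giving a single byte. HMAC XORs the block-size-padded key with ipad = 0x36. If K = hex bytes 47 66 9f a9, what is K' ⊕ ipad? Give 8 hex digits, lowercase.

Key hex bytes 47 66 9f a9 is exactly B = 4 bytes: K' = 47 66 9f a9.
XOR each byte with 0x36: 47⊕36=71, 66⊕36=50, 9f⊕36=a9, a9⊕36=9f.

7150a99f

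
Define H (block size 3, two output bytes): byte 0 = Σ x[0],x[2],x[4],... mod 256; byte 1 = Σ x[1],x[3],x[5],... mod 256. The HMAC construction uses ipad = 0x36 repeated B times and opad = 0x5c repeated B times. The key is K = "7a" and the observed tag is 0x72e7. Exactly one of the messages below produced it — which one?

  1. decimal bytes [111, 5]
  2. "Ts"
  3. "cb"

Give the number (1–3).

Key "7a" = 37 61 is 2 bytes ≤ B = 3; zero-pad to 3 bytes: K' = 37 61 00.
K' ⊕ ipad = 01 57 36; K' ⊕ opad = 6b 3d 5c.
m1: inner = H(01 57 36 6f 05) = 3c c6; tag = H(6b 3d 5c 3c c6) = 8d79
m2: inner = H(01 57 36 54 73) = aa ab; tag = H(6b 3d 5c aa ab) = 72e7 ← matches
m3: inner = H(01 57 36 63 62) = 99 ba; tag = H(6b 3d 5c 99 ba) = 81d6

2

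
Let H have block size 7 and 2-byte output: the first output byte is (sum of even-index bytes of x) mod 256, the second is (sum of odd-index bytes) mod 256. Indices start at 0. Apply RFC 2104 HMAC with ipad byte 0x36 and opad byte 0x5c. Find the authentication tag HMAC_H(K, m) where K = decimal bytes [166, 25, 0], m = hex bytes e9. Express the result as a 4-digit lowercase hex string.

Key decimal bytes [166, 25, 0] = a6 19 00 is 3 bytes ≤ B = 7; zero-pad to 7 bytes: K' = a6 19 00 00 00 00 00.
K' ⊕ ipad = 90 2f 36 36 36 36 36.  K' ⊕ opad = fa 45 5c 5c 5c 5c 5c.
Inner input = (K'⊕ipad) ∥ m = 90 2f 36 36 36 36 36 ∥ e9.
Inner hash: even-index sum = 306 mod 256 = 50; odd-index sum = 388 mod 256 = 132 → 32 84.
Outer input = (K'⊕opad) ∥ inner = fa 45 5c 5c 5c 5c 5c ∥ 32 84.
Outer hash (tag): even-index sum = 658 mod 256 = 146; odd-index sum = 303 mod 256 = 47 → 92 2f.

922f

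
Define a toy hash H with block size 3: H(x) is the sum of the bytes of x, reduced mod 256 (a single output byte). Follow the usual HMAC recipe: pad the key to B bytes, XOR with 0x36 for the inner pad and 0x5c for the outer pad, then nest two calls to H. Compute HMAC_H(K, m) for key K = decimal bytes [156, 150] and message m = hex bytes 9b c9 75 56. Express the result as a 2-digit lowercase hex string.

95

Key decimal bytes [156, 150] = 9c 96 is 2 bytes ≤ B = 3; zero-pad to 3 bytes: K' = 9c 96 00.
K' ⊕ ipad = aa a0 36.  K' ⊕ opad = c0 ca 5c.
Inner input = (K'⊕ipad) ∥ m = aa a0 36 ∥ 9b c9 75 56.
Inner hash: sum = 170+160+54+155+201+117+86 = 943; mod 256 = 175 → af.
Outer input = (K'⊕opad) ∥ inner = c0 ca 5c ∥ af.
Outer hash (tag): sum = 192+202+92+175 = 661; mod 256 = 149 → 95.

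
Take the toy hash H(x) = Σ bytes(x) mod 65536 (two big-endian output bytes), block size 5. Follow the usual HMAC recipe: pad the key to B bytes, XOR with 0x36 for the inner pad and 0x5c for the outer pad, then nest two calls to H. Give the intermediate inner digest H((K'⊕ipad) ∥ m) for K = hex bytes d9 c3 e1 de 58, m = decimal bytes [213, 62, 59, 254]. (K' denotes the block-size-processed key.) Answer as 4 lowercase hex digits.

Key hex bytes d9 c3 e1 de 58 is exactly B = 5 bytes: K' = d9 c3 e1 de 58.
K' ⊕ ipad = ef f5 d7 e8 6e.
Inner input = ef f5 d7 e8 6e ∥ d5 3e 3b fe.
Inner hash: sum = 239+245+215+232+110+213+62+59+254 = 1629 → 06 5d.

065d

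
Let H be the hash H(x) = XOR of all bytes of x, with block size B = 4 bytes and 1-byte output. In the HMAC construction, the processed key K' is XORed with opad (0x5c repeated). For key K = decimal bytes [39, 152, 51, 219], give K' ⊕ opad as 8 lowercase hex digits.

Key decimal bytes [39, 152, 51, 219] = 27 98 33 db is exactly B = 4 bytes: K' = 27 98 33 db.
XOR each byte with 0x5c: 27⊕5c=7b, 98⊕5c=c4, 33⊕5c=6f, db⊕5c=87.

7bc46f87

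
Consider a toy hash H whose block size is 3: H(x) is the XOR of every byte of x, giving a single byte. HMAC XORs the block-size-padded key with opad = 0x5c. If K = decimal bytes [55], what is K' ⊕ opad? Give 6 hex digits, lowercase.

Key decimal bytes [55] = 37 is 1 byte ≤ B = 3; zero-pad to 3 bytes: K' = 37 00 00.
XOR each byte with 0x5c: 37⊕5c=6b, 00⊕5c=5c, 00⊕5c=5c.

6b5c5c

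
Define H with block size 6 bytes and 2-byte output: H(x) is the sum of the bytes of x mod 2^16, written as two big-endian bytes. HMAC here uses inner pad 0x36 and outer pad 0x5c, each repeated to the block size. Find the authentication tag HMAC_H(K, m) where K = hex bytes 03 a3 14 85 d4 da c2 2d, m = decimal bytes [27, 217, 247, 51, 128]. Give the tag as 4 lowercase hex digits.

02e8

Key hex bytes 03 a3 14 85 d4 da c2 2d is 8 bytes > B = 6, so hash it first: H(key) = 03 dc, then zero-pad to 6 bytes: K' = 03 dc 00 00 00 00.
K' ⊕ ipad = 35 ea 36 36 36 36.  K' ⊕ opad = 5f 80 5c 5c 5c 5c.
Inner input = (K'⊕ipad) ∥ m = 35 ea 36 36 36 36 ∥ 1b d9 f7 33 80.
Inner hash: sum = 53+234+54+54+54+54+27+217+247+51+128 = 1173 → 04 95.
Outer input = (K'⊕opad) ∥ inner = 5f 80 5c 5c 5c 5c ∥ 04 95.
Outer hash (tag): sum = 95+128+92+92+92+92+4+149 = 744 → 02 e8.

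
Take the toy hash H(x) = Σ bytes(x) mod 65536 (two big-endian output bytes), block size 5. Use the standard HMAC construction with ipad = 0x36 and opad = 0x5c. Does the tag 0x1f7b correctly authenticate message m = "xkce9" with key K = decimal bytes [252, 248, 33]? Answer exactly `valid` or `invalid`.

invalid

Key decimal bytes [252, 248, 33] = fc f8 21 is 3 bytes ≤ B = 5; zero-pad to 5 bytes: K' = fc f8 21 00 00.
K' ⊕ ipad = ca ce 17 36 36; K' ⊕ opad = a0 a4 7d 5c 5c.
Inner hash: sum = 202+206+23+54+54+120+107+99+101+57 = 1023 → 03 ff.
Outer hash (recomputed tag): sum = 160+164+125+92+92+3+255 = 891 → 03 7b.
Recomputed tag = 037b; claimed = 1f7b → mismatch.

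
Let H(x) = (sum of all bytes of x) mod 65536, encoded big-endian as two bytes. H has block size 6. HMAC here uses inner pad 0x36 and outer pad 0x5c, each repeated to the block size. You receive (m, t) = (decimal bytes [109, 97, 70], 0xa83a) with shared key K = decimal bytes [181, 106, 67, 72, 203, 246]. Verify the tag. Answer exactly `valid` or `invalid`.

invalid

Key decimal bytes [181, 106, 67, 72, 203, 246] = b5 6a 43 48 cb f6 is exactly B = 6 bytes: K' = b5 6a 43 48 cb f6.
K' ⊕ ipad = 83 5c 75 7e fd c0; K' ⊕ opad = e9 36 1f 14 97 aa.
Inner hash: sum = 131+92+117+126+253+192+109+97+70 = 1187 → 04 a3.
Outer hash (recomputed tag): sum = 233+54+31+20+151+170+4+163 = 826 → 03 3a.
Recomputed tag = 033a; claimed = a83a → mismatch.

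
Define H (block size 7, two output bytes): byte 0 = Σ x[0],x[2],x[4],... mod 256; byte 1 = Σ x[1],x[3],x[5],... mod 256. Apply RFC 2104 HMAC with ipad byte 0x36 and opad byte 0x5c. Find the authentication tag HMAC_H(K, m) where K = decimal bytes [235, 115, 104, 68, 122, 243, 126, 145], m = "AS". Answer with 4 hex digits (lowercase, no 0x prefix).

Key decimal bytes [235, 115, 104, 68, 122, 243, 126, 145] = eb 73 68 44 7a f3 7e 91 is 8 bytes > B = 7, so hash it first: H(key) = 4b 3b, then zero-pad to 7 bytes: K' = 4b 3b 00 00 00 00 00.
K' ⊕ ipad = 7d 0d 36 36 36 36 36.  K' ⊕ opad = 17 67 5c 5c 5c 5c 5c.
Inner input = (K'⊕ipad) ∥ m = 7d 0d 36 36 36 36 36 ∥ 41 53.
Inner hash: even-index sum = 370 mod 256 = 114; odd-index sum = 186 mod 256 = 186 → 72 ba.
Outer input = (K'⊕opad) ∥ inner = 17 67 5c 5c 5c 5c 5c ∥ 72 ba.
Outer hash (tag): even-index sum = 485 mod 256 = 229; odd-index sum = 401 mod 256 = 145 → e5 91.

e591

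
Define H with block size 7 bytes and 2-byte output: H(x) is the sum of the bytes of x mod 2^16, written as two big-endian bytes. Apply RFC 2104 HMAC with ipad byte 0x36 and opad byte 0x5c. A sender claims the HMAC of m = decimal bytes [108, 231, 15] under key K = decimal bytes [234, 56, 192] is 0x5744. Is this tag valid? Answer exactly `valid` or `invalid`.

invalid

Key decimal bytes [234, 56, 192] = ea 38 c0 is 3 bytes ≤ B = 7; zero-pad to 7 bytes: K' = ea 38 c0 00 00 00 00.
K' ⊕ ipad = dc 0e f6 36 36 36 36; K' ⊕ opad = b6 64 9c 5c 5c 5c 5c.
Inner hash: sum = 220+14+246+54+54+54+54+108+231+15 = 1050 → 04 1a.
Outer hash (recomputed tag): sum = 182+100+156+92+92+92+92+4+26 = 836 → 03 44.
Recomputed tag = 0344; claimed = 5744 → mismatch.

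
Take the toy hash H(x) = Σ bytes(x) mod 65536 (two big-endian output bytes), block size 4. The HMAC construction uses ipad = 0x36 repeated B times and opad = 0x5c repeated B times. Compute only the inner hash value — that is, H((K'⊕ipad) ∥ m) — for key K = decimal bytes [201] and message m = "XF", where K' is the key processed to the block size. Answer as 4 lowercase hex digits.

Key decimal bytes [201] = c9 is 1 byte ≤ B = 4; zero-pad to 4 bytes: K' = c9 00 00 00.
K' ⊕ ipad = ff 36 36 36.
Inner input = ff 36 36 36 ∥ 58 46.
Inner hash: sum = 255+54+54+54+88+70 = 575 → 02 3f.

023f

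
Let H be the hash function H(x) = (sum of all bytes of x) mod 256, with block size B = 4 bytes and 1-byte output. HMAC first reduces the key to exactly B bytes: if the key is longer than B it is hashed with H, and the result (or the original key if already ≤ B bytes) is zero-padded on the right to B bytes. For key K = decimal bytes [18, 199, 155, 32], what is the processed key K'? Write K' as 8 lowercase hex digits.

12c79b20

Key decimal bytes [18, 199, 155, 32] = 12 c7 9b 20 is exactly B = 4 bytes: K' = 12 c7 9b 20.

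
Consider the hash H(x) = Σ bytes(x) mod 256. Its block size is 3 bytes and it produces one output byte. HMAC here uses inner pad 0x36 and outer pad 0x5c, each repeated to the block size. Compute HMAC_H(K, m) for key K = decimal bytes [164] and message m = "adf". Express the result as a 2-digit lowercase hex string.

Key decimal bytes [164] = a4 is 1 byte ≤ B = 3; zero-pad to 3 bytes: K' = a4 00 00.
K' ⊕ ipad = 92 36 36.  K' ⊕ opad = f8 5c 5c.
Inner input = (K'⊕ipad) ∥ m = 92 36 36 ∥ 61 64 66.
Inner hash: sum = 146+54+54+97+100+102 = 553; mod 256 = 41 → 29.
Outer input = (K'⊕opad) ∥ inner = f8 5c 5c ∥ 29.
Outer hash (tag): sum = 248+92+92+41 = 473; mod 256 = 217 → d9.

d9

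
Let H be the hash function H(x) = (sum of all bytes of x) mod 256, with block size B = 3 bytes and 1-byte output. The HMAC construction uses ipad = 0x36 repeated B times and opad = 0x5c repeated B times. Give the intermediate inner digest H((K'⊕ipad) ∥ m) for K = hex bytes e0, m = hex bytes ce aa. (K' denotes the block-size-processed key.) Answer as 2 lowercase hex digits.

Key hex bytes e0 is 1 byte ≤ B = 3; zero-pad to 3 bytes: K' = e0 00 00.
K' ⊕ ipad = d6 36 36.
Inner input = d6 36 36 ∥ ce aa.
Inner hash: sum = 214+54+54+206+170 = 698; mod 256 = 186 → ba.

ba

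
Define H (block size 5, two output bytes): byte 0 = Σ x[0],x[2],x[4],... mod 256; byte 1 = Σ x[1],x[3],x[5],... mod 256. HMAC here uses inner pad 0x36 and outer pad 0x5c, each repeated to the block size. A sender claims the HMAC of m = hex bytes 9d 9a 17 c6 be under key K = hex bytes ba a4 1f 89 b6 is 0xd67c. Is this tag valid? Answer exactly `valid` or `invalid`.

invalid

Key hex bytes ba a4 1f 89 b6 is exactly B = 5 bytes: K' = ba a4 1f 89 b6.
K' ⊕ ipad = 8c 92 29 bf 80; K' ⊕ opad = e6 f8 43 d5 ea.
Inner hash: even-index sum = 661 mod 256 = 149; odd-index sum = 707 mod 256 = 195 → 95 c3.
Outer hash (recomputed tag): even-index sum = 726 mod 256 = 214; odd-index sum = 610 mod 256 = 98 → d6 62.
Recomputed tag = d662; claimed = d67c → mismatch.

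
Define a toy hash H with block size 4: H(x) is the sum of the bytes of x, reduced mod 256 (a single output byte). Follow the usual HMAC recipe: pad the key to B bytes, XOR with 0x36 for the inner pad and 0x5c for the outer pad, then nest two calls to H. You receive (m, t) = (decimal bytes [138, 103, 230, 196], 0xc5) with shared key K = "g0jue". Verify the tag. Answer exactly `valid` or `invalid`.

valid

Key "g0jue" = 67 30 6a 75 65 is 5 bytes > B = 4, so hash it first: H(key) = db, then zero-pad to 4 bytes: K' = db 00 00 00.
K' ⊕ ipad = ed 36 36 36; K' ⊕ opad = 87 5c 5c 5c.
Inner hash: sum = 237+54+54+54+138+103+230+196 = 1066; mod 256 = 42 → 2a.
Outer hash (recomputed tag): sum = 135+92+92+92+42 = 453; mod 256 = 197 → c5.
Recomputed tag = c5; claimed = c5 → match.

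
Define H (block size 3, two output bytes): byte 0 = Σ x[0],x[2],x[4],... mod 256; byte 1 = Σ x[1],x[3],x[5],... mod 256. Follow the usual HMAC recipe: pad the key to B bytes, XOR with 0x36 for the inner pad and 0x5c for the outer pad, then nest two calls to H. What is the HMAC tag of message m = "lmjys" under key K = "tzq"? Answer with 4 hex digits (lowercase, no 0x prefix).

Key "tzq" = 74 7a 71 is exactly B = 3 bytes: K' = 74 7a 71.
K' ⊕ ipad = 42 4c 47.  K' ⊕ opad = 28 26 2d.
Inner input = (K'⊕ipad) ∥ m = 42 4c 47 ∥ 6c 6d 6a 79 73.
Inner hash: even-index sum = 367 mod 256 = 111; odd-index sum = 405 mod 256 = 149 → 6f 95.
Outer input = (K'⊕opad) ∥ inner = 28 26 2d ∥ 6f 95.
Outer hash (tag): even-index sum = 234 mod 256 = 234; odd-index sum = 149 mod 256 = 149 → ea 95.

ea95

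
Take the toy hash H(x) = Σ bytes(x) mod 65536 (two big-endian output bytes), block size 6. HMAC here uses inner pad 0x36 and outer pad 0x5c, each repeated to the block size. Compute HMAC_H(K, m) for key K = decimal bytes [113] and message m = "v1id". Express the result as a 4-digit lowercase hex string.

02c4

Key decimal bytes [113] = 71 is 1 byte ≤ B = 6; zero-pad to 6 bytes: K' = 71 00 00 00 00 00.
K' ⊕ ipad = 47 36 36 36 36 36.  K' ⊕ opad = 2d 5c 5c 5c 5c 5c.
Inner input = (K'⊕ipad) ∥ m = 47 36 36 36 36 36 ∥ 76 31 69 64.
Inner hash: sum = 71+54+54+54+54+54+118+49+105+100 = 713 → 02 c9.
Outer input = (K'⊕opad) ∥ inner = 2d 5c 5c 5c 5c 5c ∥ 02 c9.
Outer hash (tag): sum = 45+92+92+92+92+92+2+201 = 708 → 02 c4.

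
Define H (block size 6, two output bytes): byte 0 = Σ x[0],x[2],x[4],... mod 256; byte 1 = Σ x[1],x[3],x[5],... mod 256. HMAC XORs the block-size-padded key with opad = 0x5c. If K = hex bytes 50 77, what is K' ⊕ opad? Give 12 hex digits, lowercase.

Key hex bytes 50 77 is 2 bytes ≤ B = 6; zero-pad to 6 bytes: K' = 50 77 00 00 00 00.
XOR each byte with 0x5c: 50⊕5c=0c, 77⊕5c=2b, 00⊕5c=5c, 00⊕5c=5c, 00⊕5c=5c, 00⊕5c=5c.

0c2b5c5c5c5c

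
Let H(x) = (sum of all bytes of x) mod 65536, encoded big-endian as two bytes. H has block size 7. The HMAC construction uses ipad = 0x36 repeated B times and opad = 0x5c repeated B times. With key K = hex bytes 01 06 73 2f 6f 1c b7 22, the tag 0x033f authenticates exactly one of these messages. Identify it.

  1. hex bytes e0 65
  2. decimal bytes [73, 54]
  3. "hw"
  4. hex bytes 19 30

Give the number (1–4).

Key hex bytes 01 06 73 2f 6f 1c b7 22 is 8 bytes > B = 7, so hash it first: H(key) = 02 0d, then zero-pad to 7 bytes: K' = 02 0d 00 00 00 00 00.
K' ⊕ ipad = 34 3b 36 36 36 36 36; K' ⊕ opad = 5e 51 5c 5c 5c 5c 5c.
m1: inner = H(34 3b 36 36 36 36 36 e0 65) = 02 c2; tag = H(5e 51 5c 5c 5c 5c 5c 02 c2) = 033f ← matches
m2: inner = H(34 3b 36 36 36 36 36 49 36) = 01 fc; tag = H(5e 51 5c 5c 5c 5c 5c 01 fc) = 0378
m3: inner = H(34 3b 36 36 36 36 36 68 77) = 02 5c; tag = H(5e 51 5c 5c 5c 5c 5c 02 5c) = 02d9
m4: inner = H(34 3b 36 36 36 36 36 19 30) = 01 c6; tag = H(5e 51 5c 5c 5c 5c 5c 01 c6) = 0342

1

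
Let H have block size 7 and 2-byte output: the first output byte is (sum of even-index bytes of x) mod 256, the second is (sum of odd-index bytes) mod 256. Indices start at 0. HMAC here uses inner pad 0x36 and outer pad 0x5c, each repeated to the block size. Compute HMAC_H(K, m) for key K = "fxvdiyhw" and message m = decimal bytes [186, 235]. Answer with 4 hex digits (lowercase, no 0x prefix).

2570

Key "fxvdiyhw" = 66 78 76 64 69 79 68 77 is 8 bytes > B = 7, so hash it first: H(key) = ad cc, then zero-pad to 7 bytes: K' = ad cc 00 00 00 00 00.
K' ⊕ ipad = 9b fa 36 36 36 36 36.  K' ⊕ opad = f1 90 5c 5c 5c 5c 5c.
Inner input = (K'⊕ipad) ∥ m = 9b fa 36 36 36 36 36 ∥ ba eb.
Inner hash: even-index sum = 552 mod 256 = 40; odd-index sum = 544 mod 256 = 32 → 28 20.
Outer input = (K'⊕opad) ∥ inner = f1 90 5c 5c 5c 5c 5c ∥ 28 20.
Outer hash (tag): even-index sum = 549 mod 256 = 37; odd-index sum = 368 mod 256 = 112 → 25 70.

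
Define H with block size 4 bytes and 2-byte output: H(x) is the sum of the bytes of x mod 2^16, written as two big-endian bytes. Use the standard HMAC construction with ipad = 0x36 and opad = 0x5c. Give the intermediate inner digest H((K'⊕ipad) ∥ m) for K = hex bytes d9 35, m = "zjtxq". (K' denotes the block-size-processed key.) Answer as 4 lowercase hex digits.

039f

Key hex bytes d9 35 is 2 bytes ≤ B = 4; zero-pad to 4 bytes: K' = d9 35 00 00.
K' ⊕ ipad = ef 03 36 36.
Inner input = ef 03 36 36 ∥ 7a 6a 74 78 71.
Inner hash: sum = 239+3+54+54+122+106+116+120+113 = 927 → 03 9f.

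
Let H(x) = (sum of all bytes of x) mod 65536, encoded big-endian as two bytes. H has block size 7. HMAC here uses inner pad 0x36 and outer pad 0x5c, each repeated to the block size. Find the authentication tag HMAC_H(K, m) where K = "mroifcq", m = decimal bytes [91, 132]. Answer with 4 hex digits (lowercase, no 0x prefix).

0192

Key "mroifcq" = 6d 72 6f 69 66 63 71 is exactly B = 7 bytes: K' = 6d 72 6f 69 66 63 71.
K' ⊕ ipad = 5b 44 59 5f 50 55 47.  K' ⊕ opad = 31 2e 33 35 3a 3f 2d.
Inner input = (K'⊕ipad) ∥ m = 5b 44 59 5f 50 55 47 ∥ 5b 84.
Inner hash: sum = 91+68+89+95+80+85+71+91+132 = 802 → 03 22.
Outer input = (K'⊕opad) ∥ inner = 31 2e 33 35 3a 3f 2d ∥ 03 22.
Outer hash (tag): sum = 49+46+51+53+58+63+45+3+34 = 402 → 01 92.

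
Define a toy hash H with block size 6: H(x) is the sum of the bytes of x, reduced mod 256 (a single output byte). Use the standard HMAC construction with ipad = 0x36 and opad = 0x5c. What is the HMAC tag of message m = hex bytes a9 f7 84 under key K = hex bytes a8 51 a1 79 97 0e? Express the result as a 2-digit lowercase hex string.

28

Key hex bytes a8 51 a1 79 97 0e is exactly B = 6 bytes: K' = a8 51 a1 79 97 0e.
K' ⊕ ipad = 9e 67 97 4f a1 38.  K' ⊕ opad = f4 0d fd 25 cb 52.
Inner input = (K'⊕ipad) ∥ m = 9e 67 97 4f a1 38 ∥ a9 f7 84.
Inner hash: sum = 158+103+151+79+161+56+169+247+132 = 1256; mod 256 = 232 → e8.
Outer input = (K'⊕opad) ∥ inner = f4 0d fd 25 cb 52 ∥ e8.
Outer hash (tag): sum = 244+13+253+37+203+82+232 = 1064; mod 256 = 40 → 28.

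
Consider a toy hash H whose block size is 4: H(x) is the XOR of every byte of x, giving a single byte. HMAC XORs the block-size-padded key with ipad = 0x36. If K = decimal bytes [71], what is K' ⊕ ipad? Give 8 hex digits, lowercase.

71363636

Key decimal bytes [71] = 47 is 1 byte ≤ B = 4; zero-pad to 4 bytes: K' = 47 00 00 00.
XOR each byte with 0x36: 47⊕36=71, 00⊕36=36, 00⊕36=36, 00⊕36=36.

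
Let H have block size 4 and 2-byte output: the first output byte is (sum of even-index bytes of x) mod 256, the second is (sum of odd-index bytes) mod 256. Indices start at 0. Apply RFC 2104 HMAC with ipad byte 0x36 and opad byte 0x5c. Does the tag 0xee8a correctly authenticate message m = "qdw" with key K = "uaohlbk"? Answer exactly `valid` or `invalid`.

valid

Key "uaohlbk" = 75 61 6f 68 6c 62 6b is 7 bytes > B = 4, so hash it first: H(key) = bb 2b, then zero-pad to 4 bytes: K' = bb 2b 00 00.
K' ⊕ ipad = 8d 1d 36 36; K' ⊕ opad = e7 77 5c 5c.
Inner hash: even-index sum = 427 mod 256 = 171; odd-index sum = 183 mod 256 = 183 → ab b7.
Outer hash (recomputed tag): even-index sum = 494 mod 256 = 238; odd-index sum = 394 mod 256 = 138 → ee 8a.
Recomputed tag = ee8a; claimed = ee8a → match.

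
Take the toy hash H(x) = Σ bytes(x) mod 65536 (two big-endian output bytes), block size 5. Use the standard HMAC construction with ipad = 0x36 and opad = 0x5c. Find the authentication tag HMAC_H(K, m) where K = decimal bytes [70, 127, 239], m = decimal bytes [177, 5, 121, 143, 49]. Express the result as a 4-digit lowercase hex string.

0298

Key decimal bytes [70, 127, 239] = 46 7f ef is 3 bytes ≤ B = 5; zero-pad to 5 bytes: K' = 46 7f ef 00 00.
K' ⊕ ipad = 70 49 d9 36 36.  K' ⊕ opad = 1a 23 b3 5c 5c.
Inner input = (K'⊕ipad) ∥ m = 70 49 d9 36 36 ∥ b1 05 79 8f 31.
Inner hash: sum = 112+73+217+54+54+177+5+121+143+49 = 1005 → 03 ed.
Outer input = (K'⊕opad) ∥ inner = 1a 23 b3 5c 5c ∥ 03 ed.
Outer hash (tag): sum = 26+35+179+92+92+3+237 = 664 → 02 98.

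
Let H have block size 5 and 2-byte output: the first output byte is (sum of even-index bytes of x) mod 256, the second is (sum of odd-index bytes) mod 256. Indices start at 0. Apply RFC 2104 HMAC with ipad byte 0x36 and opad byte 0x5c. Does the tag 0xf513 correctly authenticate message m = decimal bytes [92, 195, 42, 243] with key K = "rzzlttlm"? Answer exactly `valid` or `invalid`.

valid

Key "rzzlttlm" = 72 7a 7a 6c 74 74 6c 6d is 8 bytes > B = 5, so hash it first: H(key) = cc c7, then zero-pad to 5 bytes: K' = cc c7 00 00 00.
K' ⊕ ipad = fa f1 36 36 36; K' ⊕ opad = 90 9b 5c 5c 5c.
Inner hash: even-index sum = 796 mod 256 = 28; odd-index sum = 429 mod 256 = 173 → 1c ad.
Outer hash (recomputed tag): even-index sum = 501 mod 256 = 245; odd-index sum = 275 mod 256 = 19 → f5 13.
Recomputed tag = f513; claimed = f513 → match.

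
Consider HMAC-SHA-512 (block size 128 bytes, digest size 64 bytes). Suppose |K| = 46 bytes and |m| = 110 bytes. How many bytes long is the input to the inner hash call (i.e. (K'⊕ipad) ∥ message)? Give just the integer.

Key is 46 ≤ 128 bytes, zero-padded: |K'| = 128.
Inner input = (K'⊕ipad) ∥ m → 128 + 110 = 238 bytes.

238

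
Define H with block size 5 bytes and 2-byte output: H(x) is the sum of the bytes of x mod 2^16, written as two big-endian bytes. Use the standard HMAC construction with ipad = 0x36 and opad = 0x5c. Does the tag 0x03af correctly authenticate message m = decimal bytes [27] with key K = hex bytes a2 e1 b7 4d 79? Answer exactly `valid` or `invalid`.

valid

Key hex bytes a2 e1 b7 4d 79 is exactly B = 5 bytes: K' = a2 e1 b7 4d 79.
K' ⊕ ipad = 94 d7 81 7b 4f; K' ⊕ opad = fe bd eb 11 25.
Inner hash: sum = 148+215+129+123+79+27 = 721 → 02 d1.
Outer hash (recomputed tag): sum = 254+189+235+17+37+2+209 = 943 → 03 af.
Recomputed tag = 03af; claimed = 03af → match.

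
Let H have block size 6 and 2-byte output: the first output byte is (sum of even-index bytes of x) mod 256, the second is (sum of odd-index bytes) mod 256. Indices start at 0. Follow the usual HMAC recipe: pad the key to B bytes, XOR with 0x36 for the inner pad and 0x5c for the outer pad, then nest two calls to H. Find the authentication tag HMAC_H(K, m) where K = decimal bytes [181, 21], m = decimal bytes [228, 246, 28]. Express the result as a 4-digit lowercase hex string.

9086

Key decimal bytes [181, 21] = b5 15 is 2 bytes ≤ B = 6; zero-pad to 6 bytes: K' = b5 15 00 00 00 00.
K' ⊕ ipad = 83 23 36 36 36 36.  K' ⊕ opad = e9 49 5c 5c 5c 5c.
Inner input = (K'⊕ipad) ∥ m = 83 23 36 36 36 36 ∥ e4 f6 1c.
Inner hash: even-index sum = 495 mod 256 = 239; odd-index sum = 389 mod 256 = 133 → ef 85.
Outer input = (K'⊕opad) ∥ inner = e9 49 5c 5c 5c 5c ∥ ef 85.
Outer hash (tag): even-index sum = 656 mod 256 = 144; odd-index sum = 390 mod 256 = 134 → 90 86.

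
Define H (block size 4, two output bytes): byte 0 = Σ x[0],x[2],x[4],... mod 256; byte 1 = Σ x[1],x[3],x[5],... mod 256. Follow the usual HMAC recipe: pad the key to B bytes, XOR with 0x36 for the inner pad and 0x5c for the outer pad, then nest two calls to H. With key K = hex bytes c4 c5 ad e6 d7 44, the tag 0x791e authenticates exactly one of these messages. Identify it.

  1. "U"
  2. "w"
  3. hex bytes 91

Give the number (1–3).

Key hex bytes c4 c5 ad e6 d7 44 is 6 bytes > B = 4, so hash it first: H(key) = 48 ef, then zero-pad to 4 bytes: K' = 48 ef 00 00.
K' ⊕ ipad = 7e d9 36 36; K' ⊕ opad = 14 b3 5c 5c.
m1: inner = H(7e d9 36 36 55) = 09 0f; tag = H(14 b3 5c 5c 09 0f) = 791e ← matches
m2: inner = H(7e d9 36 36 77) = 2b 0f; tag = H(14 b3 5c 5c 2b 0f) = 9b1e
m3: inner = H(7e d9 36 36 91) = 45 0f; tag = H(14 b3 5c 5c 45 0f) = b51e

1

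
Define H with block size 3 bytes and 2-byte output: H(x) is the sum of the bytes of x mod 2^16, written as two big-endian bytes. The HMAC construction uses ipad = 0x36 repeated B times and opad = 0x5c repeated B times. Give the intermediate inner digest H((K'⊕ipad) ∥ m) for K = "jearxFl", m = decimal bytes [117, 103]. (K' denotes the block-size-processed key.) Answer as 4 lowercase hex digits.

Key "jearxFl" = 6a 65 61 72 78 46 6c is 7 bytes > B = 3, so hash it first: H(key) = 02 cc, then zero-pad to 3 bytes: K' = 02 cc 00.
K' ⊕ ipad = 34 fa 36.
Inner input = 34 fa 36 ∥ 75 67.
Inner hash: sum = 52+250+54+117+103 = 576 → 02 40.

0240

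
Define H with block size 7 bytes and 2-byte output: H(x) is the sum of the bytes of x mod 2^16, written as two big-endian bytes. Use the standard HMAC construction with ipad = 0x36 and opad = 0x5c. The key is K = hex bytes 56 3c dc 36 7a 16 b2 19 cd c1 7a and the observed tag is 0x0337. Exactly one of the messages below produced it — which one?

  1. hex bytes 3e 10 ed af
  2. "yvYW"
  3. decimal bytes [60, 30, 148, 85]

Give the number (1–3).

3

Key hex bytes 56 3c dc 36 7a 16 b2 19 cd c1 7a is 11 bytes > B = 7, so hash it first: H(key) = 05 07, then zero-pad to 7 bytes: K' = 05 07 00 00 00 00 00.
K' ⊕ ipad = 33 31 36 36 36 36 36; K' ⊕ opad = 59 5b 5c 5c 5c 5c 5c.
m1: inner = H(33 31 36 36 36 36 36 3e 10 ed af) = 03 5c; tag = H(59 5b 5c 5c 5c 5c 5c 03 5c) = 02df
m2: inner = H(33 31 36 36 36 36 36 79 76 59 57) = 03 11; tag = H(59 5b 5c 5c 5c 5c 5c 03 11) = 0294
m3: inner = H(33 31 36 36 36 36 36 3c 1e 94 55) = 02 b5; tag = H(59 5b 5c 5c 5c 5c 5c 02 b5) = 0337 ← matches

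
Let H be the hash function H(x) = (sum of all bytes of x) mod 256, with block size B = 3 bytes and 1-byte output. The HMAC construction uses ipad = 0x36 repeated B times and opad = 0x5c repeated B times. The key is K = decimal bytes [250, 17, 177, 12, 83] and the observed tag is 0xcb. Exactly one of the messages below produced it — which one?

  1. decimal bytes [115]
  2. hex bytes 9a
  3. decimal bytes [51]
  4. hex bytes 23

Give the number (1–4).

Key decimal bytes [250, 17, 177, 12, 83] = fa 11 b1 0c 53 is 5 bytes > B = 3, so hash it first: H(key) = 1b, then zero-pad to 3 bytes: K' = 1b 00 00.
K' ⊕ ipad = 2d 36 36; K' ⊕ opad = 47 5c 5c.
m1: inner = H(2d 36 36 73) = 0c; tag = H(47 5c 5c 0c) = 0b
m2: inner = H(2d 36 36 9a) = 33; tag = H(47 5c 5c 33) = 32
m3: inner = H(2d 36 36 33) = cc; tag = H(47 5c 5c cc) = cb ← matches
m4: inner = H(2d 36 36 23) = bc; tag = H(47 5c 5c bc) = bb

3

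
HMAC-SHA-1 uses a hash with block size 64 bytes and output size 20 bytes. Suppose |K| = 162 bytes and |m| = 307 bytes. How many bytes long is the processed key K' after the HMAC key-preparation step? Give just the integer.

64

Key is 162 > 64 bytes, so it is hashed to 20 bytes then zero-padded to 64: |K'| = 64.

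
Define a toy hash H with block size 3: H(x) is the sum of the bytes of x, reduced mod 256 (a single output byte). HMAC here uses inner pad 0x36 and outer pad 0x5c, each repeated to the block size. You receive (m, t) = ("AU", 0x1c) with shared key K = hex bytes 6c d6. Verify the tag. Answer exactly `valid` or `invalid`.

Key hex bytes 6c d6 is 2 bytes ≤ B = 3; zero-pad to 3 bytes: K' = 6c d6 00.
K' ⊕ ipad = 5a e0 36; K' ⊕ opad = 30 8a 5c.
Inner hash: sum = 90+224+54+65+85 = 518; mod 256 = 6 → 06.
Outer hash (recomputed tag): sum = 48+138+92+6 = 284; mod 256 = 28 → 1c.
Recomputed tag = 1c; claimed = 1c → match.

valid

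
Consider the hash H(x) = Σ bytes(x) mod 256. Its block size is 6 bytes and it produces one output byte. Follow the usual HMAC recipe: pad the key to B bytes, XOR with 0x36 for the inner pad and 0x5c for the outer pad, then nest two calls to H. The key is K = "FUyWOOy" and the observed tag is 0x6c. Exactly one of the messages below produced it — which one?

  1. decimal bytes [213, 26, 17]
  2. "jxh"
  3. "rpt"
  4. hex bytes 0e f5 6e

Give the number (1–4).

Key "FUyWOOy" = 46 55 79 57 4f 4f 79 is 7 bytes > B = 6, so hash it first: H(key) = 82, then zero-pad to 6 bytes: K' = 82 00 00 00 00 00.
K' ⊕ ipad = b4 36 36 36 36 36; K' ⊕ opad = de 5c 5c 5c 5c 5c.
m1: inner = H(b4 36 36 36 36 36 d5 1a 11) = c2; tag = H(de 5c 5c 5c 5c 5c c2) = 6c ← matches
m2: inner = H(b4 36 36 36 36 36 6a 78 68) = 0c; tag = H(de 5c 5c 5c 5c 5c 0c) = b6
m3: inner = H(b4 36 36 36 36 36 72 70 74) = 18; tag = H(de 5c 5c 5c 5c 5c 18) = c2
m4: inner = H(b4 36 36 36 36 36 0e f5 6e) = 33; tag = H(de 5c 5c 5c 5c 5c 33) = dd

1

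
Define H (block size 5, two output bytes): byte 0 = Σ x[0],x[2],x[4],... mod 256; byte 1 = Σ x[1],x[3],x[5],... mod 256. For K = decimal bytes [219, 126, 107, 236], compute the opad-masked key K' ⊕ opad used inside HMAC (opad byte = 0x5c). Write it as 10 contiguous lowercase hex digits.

872237b05c

Key decimal bytes [219, 126, 107, 236] = db 7e 6b ec is 4 bytes ≤ B = 5; zero-pad to 5 bytes: K' = db 7e 6b ec 00.
XOR each byte with 0x5c: db⊕5c=87, 7e⊕5c=22, 6b⊕5c=37, ec⊕5c=b0, 00⊕5c=5c.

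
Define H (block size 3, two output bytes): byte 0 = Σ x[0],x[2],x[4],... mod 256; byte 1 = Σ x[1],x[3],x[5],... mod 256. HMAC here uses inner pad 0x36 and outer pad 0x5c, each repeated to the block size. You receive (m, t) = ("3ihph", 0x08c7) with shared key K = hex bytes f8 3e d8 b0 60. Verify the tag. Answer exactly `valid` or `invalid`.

invalid

Key hex bytes f8 3e d8 b0 60 is 5 bytes > B = 3, so hash it first: H(key) = 30 ee, then zero-pad to 3 bytes: K' = 30 ee 00.
K' ⊕ ipad = 06 d8 36; K' ⊕ opad = 6c b2 5c.
Inner hash: even-index sum = 277 mod 256 = 21; odd-index sum = 475 mod 256 = 219 → 15 db.
Outer hash (recomputed tag): even-index sum = 419 mod 256 = 163; odd-index sum = 199 mod 256 = 199 → a3 c7.
Recomputed tag = a3c7; claimed = 08c7 → mismatch.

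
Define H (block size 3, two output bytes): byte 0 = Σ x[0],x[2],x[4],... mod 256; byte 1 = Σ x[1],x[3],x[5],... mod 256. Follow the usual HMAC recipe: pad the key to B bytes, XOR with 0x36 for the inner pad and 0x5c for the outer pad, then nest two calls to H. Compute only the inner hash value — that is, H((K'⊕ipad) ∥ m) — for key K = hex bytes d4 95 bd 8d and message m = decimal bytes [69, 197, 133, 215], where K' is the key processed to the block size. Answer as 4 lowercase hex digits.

Key hex bytes d4 95 bd 8d is 4 bytes > B = 3, so hash it first: H(key) = 91 22, then zero-pad to 3 bytes: K' = 91 22 00.
K' ⊕ ipad = a7 14 36.
Inner input = a7 14 36 ∥ 45 c5 85 d7.
Inner hash: even-index sum = 633 mod 256 = 121; odd-index sum = 222 mod 256 = 222 → 79 de.

79de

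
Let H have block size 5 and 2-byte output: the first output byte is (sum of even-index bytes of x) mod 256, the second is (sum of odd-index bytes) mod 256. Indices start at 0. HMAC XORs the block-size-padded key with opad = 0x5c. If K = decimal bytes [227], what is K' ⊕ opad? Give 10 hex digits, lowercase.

Key decimal bytes [227] = e3 is 1 byte ≤ B = 5; zero-pad to 5 bytes: K' = e3 00 00 00 00.
XOR each byte with 0x5c: e3⊕5c=bf, 00⊕5c=5c, 00⊕5c=5c, 00⊕5c=5c, 00⊕5c=5c.

bf5c5c5c5c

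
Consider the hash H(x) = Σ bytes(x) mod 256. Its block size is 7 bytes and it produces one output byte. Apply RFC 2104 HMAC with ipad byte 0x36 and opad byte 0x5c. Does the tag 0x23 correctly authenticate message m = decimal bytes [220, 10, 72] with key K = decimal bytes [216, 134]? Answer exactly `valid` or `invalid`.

Key decimal bytes [216, 134] = d8 86 is 2 bytes ≤ B = 7; zero-pad to 7 bytes: K' = d8 86 00 00 00 00 00.
K' ⊕ ipad = ee b0 36 36 36 36 36; K' ⊕ opad = 84 da 5c 5c 5c 5c 5c.
Inner hash: sum = 238+176+54+54+54+54+54+220+10+72 = 986; mod 256 = 218 → da.
Outer hash (recomputed tag): sum = 132+218+92+92+92+92+92+218 = 1028; mod 256 = 4 → 04.
Recomputed tag = 04; claimed = 23 → mismatch.

invalid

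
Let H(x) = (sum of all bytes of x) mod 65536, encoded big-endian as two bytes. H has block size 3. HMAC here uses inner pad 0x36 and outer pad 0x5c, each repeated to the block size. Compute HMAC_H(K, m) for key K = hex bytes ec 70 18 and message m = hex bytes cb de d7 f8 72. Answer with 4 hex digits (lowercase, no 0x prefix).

Key hex bytes ec 70 18 is exactly B = 3 bytes: K' = ec 70 18.
K' ⊕ ipad = da 46 2e.  K' ⊕ opad = b0 2c 44.
Inner input = (K'⊕ipad) ∥ m = da 46 2e ∥ cb de d7 f8 72.
Inner hash: sum = 218+70+46+203+222+215+248+114 = 1336 → 05 38.
Outer input = (K'⊕opad) ∥ inner = b0 2c 44 ∥ 05 38.
Outer hash (tag): sum = 176+44+68+5+56 = 349 → 01 5d.

015d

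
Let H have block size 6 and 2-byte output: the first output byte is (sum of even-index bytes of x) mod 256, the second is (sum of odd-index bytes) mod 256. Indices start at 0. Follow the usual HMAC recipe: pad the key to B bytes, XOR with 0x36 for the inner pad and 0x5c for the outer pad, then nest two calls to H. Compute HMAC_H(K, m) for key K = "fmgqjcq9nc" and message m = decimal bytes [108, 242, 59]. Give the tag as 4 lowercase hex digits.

3582

Key "fmgqjcq9nc" = 66 6d 67 71 6a 63 71 39 6e 63 is 10 bytes > B = 6, so hash it first: H(key) = 16 dd, then zero-pad to 6 bytes: K' = 16 dd 00 00 00 00.
K' ⊕ ipad = 20 eb 36 36 36 36.  K' ⊕ opad = 4a 81 5c 5c 5c 5c.
Inner input = (K'⊕ipad) ∥ m = 20 eb 36 36 36 36 ∥ 6c f2 3b.
Inner hash: even-index sum = 307 mod 256 = 51; odd-index sum = 585 mod 256 = 73 → 33 49.
Outer input = (K'⊕opad) ∥ inner = 4a 81 5c 5c 5c 5c ∥ 33 49.
Outer hash (tag): even-index sum = 309 mod 256 = 53; odd-index sum = 386 mod 256 = 130 → 35 82.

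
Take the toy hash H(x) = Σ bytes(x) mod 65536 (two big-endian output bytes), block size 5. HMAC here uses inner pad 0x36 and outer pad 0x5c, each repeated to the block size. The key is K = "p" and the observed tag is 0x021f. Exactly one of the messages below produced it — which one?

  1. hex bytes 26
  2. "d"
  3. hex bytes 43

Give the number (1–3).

2

Key "p" = 70 is 1 byte ≤ B = 5; zero-pad to 5 bytes: K' = 70 00 00 00 00.
K' ⊕ ipad = 46 36 36 36 36; K' ⊕ opad = 2c 5c 5c 5c 5c.
m1: inner = H(46 36 36 36 36 26) = 01 44; tag = H(2c 5c 5c 5c 5c 01 44) = 01e1
m2: inner = H(46 36 36 36 36 64) = 01 82; tag = H(2c 5c 5c 5c 5c 01 82) = 021f ← matches
m3: inner = H(46 36 36 36 36 43) = 01 61; tag = H(2c 5c 5c 5c 5c 01 61) = 01fe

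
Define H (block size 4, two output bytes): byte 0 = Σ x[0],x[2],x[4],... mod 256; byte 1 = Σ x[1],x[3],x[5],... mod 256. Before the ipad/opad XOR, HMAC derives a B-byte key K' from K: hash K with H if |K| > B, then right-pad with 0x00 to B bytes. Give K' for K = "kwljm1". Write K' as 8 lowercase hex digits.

|K| = 6 > B = 4, so first hash the key.
H(K): even-index sum = 324 mod 256 = 68; odd-index sum = 274 mod 256 = 18 → 44 12.
Zero-pad H(K) = 44 12 to 4 bytes: K' = 44 12 00 00.

44120000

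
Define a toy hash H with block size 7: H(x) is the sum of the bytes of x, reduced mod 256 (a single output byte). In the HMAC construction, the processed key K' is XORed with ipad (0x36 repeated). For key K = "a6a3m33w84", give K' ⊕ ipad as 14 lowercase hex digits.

Key "a6a3m33w84" = 61 36 61 33 6d 33 33 77 38 34 is 10 bytes > B = 7, so hash it first: H(key) = e1, then zero-pad to 7 bytes: K' = e1 00 00 00 00 00 00.
XOR each byte with 0x36: e1⊕36=d7, 00⊕36=36, 00⊕36=36, 00⊕36=36, 00⊕36=36, 00⊕36=36, 00⊕36=36.

d7363636363636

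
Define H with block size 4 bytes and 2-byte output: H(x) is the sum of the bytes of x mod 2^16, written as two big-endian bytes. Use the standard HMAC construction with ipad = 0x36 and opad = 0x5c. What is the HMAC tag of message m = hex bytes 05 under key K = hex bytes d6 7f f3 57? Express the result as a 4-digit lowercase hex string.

Key hex bytes d6 7f f3 57 is exactly B = 4 bytes: K' = d6 7f f3 57.
K' ⊕ ipad = e0 49 c5 61.  K' ⊕ opad = 8a 23 af 0b.
Inner input = (K'⊕ipad) ∥ m = e0 49 c5 61 ∥ 05.
Inner hash: sum = 224+73+197+97+5 = 596 → 02 54.
Outer input = (K'⊕opad) ∥ inner = 8a 23 af 0b ∥ 02 54.
Outer hash (tag): sum = 138+35+175+11+2+84 = 445 → 01 bd.

01bd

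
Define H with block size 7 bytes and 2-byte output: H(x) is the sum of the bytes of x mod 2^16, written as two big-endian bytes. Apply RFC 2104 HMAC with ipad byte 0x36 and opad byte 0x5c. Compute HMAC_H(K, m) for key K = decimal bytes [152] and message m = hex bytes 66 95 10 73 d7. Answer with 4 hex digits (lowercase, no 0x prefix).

0337

Key decimal bytes [152] = 98 is 1 byte ≤ B = 7; zero-pad to 7 bytes: K' = 98 00 00 00 00 00 00.
K' ⊕ ipad = ae 36 36 36 36 36 36.  K' ⊕ opad = c4 5c 5c 5c 5c 5c 5c.
Inner input = (K'⊕ipad) ∥ m = ae 36 36 36 36 36 36 ∥ 66 95 10 73 d7.
Inner hash: sum = 174+54+54+54+54+54+54+102+149+16+115+215 = 1095 → 04 47.
Outer input = (K'⊕opad) ∥ inner = c4 5c 5c 5c 5c 5c 5c ∥ 04 47.
Outer hash (tag): sum = 196+92+92+92+92+92+92+4+71 = 823 → 03 37.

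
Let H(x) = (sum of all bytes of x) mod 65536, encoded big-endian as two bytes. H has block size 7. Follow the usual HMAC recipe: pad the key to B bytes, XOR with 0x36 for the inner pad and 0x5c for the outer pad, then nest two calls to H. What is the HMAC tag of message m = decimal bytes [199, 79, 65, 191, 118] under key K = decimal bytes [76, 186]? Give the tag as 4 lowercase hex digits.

Key decimal bytes [76, 186] = 4c ba is 2 bytes ≤ B = 7; zero-pad to 7 bytes: K' = 4c ba 00 00 00 00 00.
K' ⊕ ipad = 7a 8c 36 36 36 36 36.  K' ⊕ opad = 10 e6 5c 5c 5c 5c 5c.
Inner input = (K'⊕ipad) ∥ m = 7a 8c 36 36 36 36 36 ∥ c7 4f 41 bf 76.
Inner hash: sum = 122+140+54+54+54+54+54+199+79+65+191+118 = 1184 → 04 a0.
Outer input = (K'⊕opad) ∥ inner = 10 e6 5c 5c 5c 5c 5c ∥ 04 a0.
Outer hash (tag): sum = 16+230+92+92+92+92+92+4+160 = 870 → 03 66.

0366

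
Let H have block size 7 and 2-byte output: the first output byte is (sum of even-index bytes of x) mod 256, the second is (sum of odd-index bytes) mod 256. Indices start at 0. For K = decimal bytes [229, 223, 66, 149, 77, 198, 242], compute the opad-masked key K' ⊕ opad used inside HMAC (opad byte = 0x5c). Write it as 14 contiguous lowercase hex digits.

b9831ec9119aae

Key decimal bytes [229, 223, 66, 149, 77, 198, 242] = e5 df 42 95 4d c6 f2 is exactly B = 7 bytes: K' = e5 df 42 95 4d c6 f2.
XOR each byte with 0x5c: e5⊕5c=b9, df⊕5c=83, 42⊕5c=1e, 95⊕5c=c9, 4d⊕5c=11, c6⊕5c=9a, f2⊕5c=ae.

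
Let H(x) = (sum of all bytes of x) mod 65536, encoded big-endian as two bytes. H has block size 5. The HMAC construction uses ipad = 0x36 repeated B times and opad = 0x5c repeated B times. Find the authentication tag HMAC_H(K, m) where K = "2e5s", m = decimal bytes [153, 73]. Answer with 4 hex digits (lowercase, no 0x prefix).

Key "2e5s" = 32 65 35 73 is 4 bytes ≤ B = 5; zero-pad to 5 bytes: K' = 32 65 35 73 00.
K' ⊕ ipad = 04 53 03 45 36.  K' ⊕ opad = 6e 39 69 2f 5c.
Inner input = (K'⊕ipad) ∥ m = 04 53 03 45 36 ∥ 99 49.
Inner hash: sum = 4+83+3+69+54+153+73 = 439 → 01 b7.
Outer input = (K'⊕opad) ∥ inner = 6e 39 69 2f 5c ∥ 01 b7.
Outer hash (tag): sum = 110+57+105+47+92+1+183 = 595 → 02 53.

0253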